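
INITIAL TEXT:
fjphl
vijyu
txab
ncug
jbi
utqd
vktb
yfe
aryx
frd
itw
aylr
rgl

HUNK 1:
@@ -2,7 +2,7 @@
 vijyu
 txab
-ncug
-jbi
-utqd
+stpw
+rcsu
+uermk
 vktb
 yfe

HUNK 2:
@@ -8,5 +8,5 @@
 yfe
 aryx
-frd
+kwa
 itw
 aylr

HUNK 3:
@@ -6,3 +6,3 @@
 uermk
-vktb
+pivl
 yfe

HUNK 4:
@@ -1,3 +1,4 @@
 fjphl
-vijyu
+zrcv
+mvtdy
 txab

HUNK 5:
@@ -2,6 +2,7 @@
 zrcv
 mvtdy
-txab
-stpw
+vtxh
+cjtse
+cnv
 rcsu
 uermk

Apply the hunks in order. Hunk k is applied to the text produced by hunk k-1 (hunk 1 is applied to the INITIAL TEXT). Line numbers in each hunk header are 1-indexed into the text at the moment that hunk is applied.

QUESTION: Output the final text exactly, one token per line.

Answer: fjphl
zrcv
mvtdy
vtxh
cjtse
cnv
rcsu
uermk
pivl
yfe
aryx
kwa
itw
aylr
rgl

Derivation:
Hunk 1: at line 2 remove [ncug,jbi,utqd] add [stpw,rcsu,uermk] -> 13 lines: fjphl vijyu txab stpw rcsu uermk vktb yfe aryx frd itw aylr rgl
Hunk 2: at line 8 remove [frd] add [kwa] -> 13 lines: fjphl vijyu txab stpw rcsu uermk vktb yfe aryx kwa itw aylr rgl
Hunk 3: at line 6 remove [vktb] add [pivl] -> 13 lines: fjphl vijyu txab stpw rcsu uermk pivl yfe aryx kwa itw aylr rgl
Hunk 4: at line 1 remove [vijyu] add [zrcv,mvtdy] -> 14 lines: fjphl zrcv mvtdy txab stpw rcsu uermk pivl yfe aryx kwa itw aylr rgl
Hunk 5: at line 2 remove [txab,stpw] add [vtxh,cjtse,cnv] -> 15 lines: fjphl zrcv mvtdy vtxh cjtse cnv rcsu uermk pivl yfe aryx kwa itw aylr rgl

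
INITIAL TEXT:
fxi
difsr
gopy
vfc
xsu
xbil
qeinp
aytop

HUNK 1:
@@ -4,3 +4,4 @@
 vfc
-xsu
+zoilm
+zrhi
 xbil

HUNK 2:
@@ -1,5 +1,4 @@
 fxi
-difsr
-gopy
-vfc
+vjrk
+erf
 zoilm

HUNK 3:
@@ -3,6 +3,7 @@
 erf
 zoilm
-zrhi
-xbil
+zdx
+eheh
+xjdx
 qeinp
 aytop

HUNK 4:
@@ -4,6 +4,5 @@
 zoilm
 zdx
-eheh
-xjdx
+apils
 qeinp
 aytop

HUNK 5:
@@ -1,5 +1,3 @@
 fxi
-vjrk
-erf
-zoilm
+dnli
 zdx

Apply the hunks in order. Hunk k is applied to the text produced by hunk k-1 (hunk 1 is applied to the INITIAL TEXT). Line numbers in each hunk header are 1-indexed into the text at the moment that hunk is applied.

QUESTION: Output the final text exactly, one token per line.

Answer: fxi
dnli
zdx
apils
qeinp
aytop

Derivation:
Hunk 1: at line 4 remove [xsu] add [zoilm,zrhi] -> 9 lines: fxi difsr gopy vfc zoilm zrhi xbil qeinp aytop
Hunk 2: at line 1 remove [difsr,gopy,vfc] add [vjrk,erf] -> 8 lines: fxi vjrk erf zoilm zrhi xbil qeinp aytop
Hunk 3: at line 3 remove [zrhi,xbil] add [zdx,eheh,xjdx] -> 9 lines: fxi vjrk erf zoilm zdx eheh xjdx qeinp aytop
Hunk 4: at line 4 remove [eheh,xjdx] add [apils] -> 8 lines: fxi vjrk erf zoilm zdx apils qeinp aytop
Hunk 5: at line 1 remove [vjrk,erf,zoilm] add [dnli] -> 6 lines: fxi dnli zdx apils qeinp aytop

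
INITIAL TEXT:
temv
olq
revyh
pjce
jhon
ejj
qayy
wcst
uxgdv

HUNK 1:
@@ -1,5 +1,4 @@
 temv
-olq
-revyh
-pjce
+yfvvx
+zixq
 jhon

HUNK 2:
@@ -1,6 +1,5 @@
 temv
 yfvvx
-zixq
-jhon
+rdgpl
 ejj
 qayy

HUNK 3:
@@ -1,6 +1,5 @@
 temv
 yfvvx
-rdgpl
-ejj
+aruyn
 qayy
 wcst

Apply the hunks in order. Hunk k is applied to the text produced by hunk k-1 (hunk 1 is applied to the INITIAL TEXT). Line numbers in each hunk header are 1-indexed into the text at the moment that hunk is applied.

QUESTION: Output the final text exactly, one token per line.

Hunk 1: at line 1 remove [olq,revyh,pjce] add [yfvvx,zixq] -> 8 lines: temv yfvvx zixq jhon ejj qayy wcst uxgdv
Hunk 2: at line 1 remove [zixq,jhon] add [rdgpl] -> 7 lines: temv yfvvx rdgpl ejj qayy wcst uxgdv
Hunk 3: at line 1 remove [rdgpl,ejj] add [aruyn] -> 6 lines: temv yfvvx aruyn qayy wcst uxgdv

Answer: temv
yfvvx
aruyn
qayy
wcst
uxgdv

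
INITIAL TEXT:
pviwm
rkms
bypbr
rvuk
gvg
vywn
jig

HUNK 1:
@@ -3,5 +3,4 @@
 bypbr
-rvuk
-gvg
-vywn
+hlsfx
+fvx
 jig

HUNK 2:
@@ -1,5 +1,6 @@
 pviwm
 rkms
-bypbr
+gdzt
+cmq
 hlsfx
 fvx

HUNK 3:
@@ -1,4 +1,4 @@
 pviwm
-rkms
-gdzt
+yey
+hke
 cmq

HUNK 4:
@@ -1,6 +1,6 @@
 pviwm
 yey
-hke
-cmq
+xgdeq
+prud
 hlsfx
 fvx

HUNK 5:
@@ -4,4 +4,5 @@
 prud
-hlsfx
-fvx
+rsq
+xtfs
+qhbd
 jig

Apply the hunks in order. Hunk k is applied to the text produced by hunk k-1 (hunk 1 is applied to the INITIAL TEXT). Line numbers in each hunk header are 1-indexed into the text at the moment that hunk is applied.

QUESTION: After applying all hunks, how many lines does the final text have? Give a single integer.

Answer: 8

Derivation:
Hunk 1: at line 3 remove [rvuk,gvg,vywn] add [hlsfx,fvx] -> 6 lines: pviwm rkms bypbr hlsfx fvx jig
Hunk 2: at line 1 remove [bypbr] add [gdzt,cmq] -> 7 lines: pviwm rkms gdzt cmq hlsfx fvx jig
Hunk 3: at line 1 remove [rkms,gdzt] add [yey,hke] -> 7 lines: pviwm yey hke cmq hlsfx fvx jig
Hunk 4: at line 1 remove [hke,cmq] add [xgdeq,prud] -> 7 lines: pviwm yey xgdeq prud hlsfx fvx jig
Hunk 5: at line 4 remove [hlsfx,fvx] add [rsq,xtfs,qhbd] -> 8 lines: pviwm yey xgdeq prud rsq xtfs qhbd jig
Final line count: 8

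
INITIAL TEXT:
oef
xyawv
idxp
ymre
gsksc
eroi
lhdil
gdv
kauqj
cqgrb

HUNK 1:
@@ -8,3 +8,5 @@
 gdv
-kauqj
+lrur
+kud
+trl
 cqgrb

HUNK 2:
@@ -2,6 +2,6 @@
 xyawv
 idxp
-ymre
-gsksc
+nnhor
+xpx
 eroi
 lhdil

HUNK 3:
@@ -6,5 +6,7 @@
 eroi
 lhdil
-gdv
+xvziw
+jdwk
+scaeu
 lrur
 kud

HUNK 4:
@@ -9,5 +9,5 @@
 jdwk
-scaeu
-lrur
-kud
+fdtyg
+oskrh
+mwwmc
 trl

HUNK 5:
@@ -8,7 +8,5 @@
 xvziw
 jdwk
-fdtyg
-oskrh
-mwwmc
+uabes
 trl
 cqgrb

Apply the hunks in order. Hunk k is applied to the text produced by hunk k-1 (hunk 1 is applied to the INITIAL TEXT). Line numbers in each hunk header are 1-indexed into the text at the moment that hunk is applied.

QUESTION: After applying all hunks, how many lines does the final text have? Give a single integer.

Answer: 12

Derivation:
Hunk 1: at line 8 remove [kauqj] add [lrur,kud,trl] -> 12 lines: oef xyawv idxp ymre gsksc eroi lhdil gdv lrur kud trl cqgrb
Hunk 2: at line 2 remove [ymre,gsksc] add [nnhor,xpx] -> 12 lines: oef xyawv idxp nnhor xpx eroi lhdil gdv lrur kud trl cqgrb
Hunk 3: at line 6 remove [gdv] add [xvziw,jdwk,scaeu] -> 14 lines: oef xyawv idxp nnhor xpx eroi lhdil xvziw jdwk scaeu lrur kud trl cqgrb
Hunk 4: at line 9 remove [scaeu,lrur,kud] add [fdtyg,oskrh,mwwmc] -> 14 lines: oef xyawv idxp nnhor xpx eroi lhdil xvziw jdwk fdtyg oskrh mwwmc trl cqgrb
Hunk 5: at line 8 remove [fdtyg,oskrh,mwwmc] add [uabes] -> 12 lines: oef xyawv idxp nnhor xpx eroi lhdil xvziw jdwk uabes trl cqgrb
Final line count: 12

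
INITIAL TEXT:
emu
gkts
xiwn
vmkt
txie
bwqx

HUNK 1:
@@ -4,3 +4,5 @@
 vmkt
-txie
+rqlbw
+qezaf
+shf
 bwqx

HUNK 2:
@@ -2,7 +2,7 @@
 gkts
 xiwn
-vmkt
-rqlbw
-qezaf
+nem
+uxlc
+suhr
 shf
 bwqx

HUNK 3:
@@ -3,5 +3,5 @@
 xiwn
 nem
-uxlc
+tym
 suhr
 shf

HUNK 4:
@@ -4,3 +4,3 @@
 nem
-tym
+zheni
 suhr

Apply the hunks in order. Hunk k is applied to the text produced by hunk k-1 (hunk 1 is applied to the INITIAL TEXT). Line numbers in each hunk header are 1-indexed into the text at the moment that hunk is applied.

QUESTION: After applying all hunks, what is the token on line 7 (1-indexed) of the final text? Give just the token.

Hunk 1: at line 4 remove [txie] add [rqlbw,qezaf,shf] -> 8 lines: emu gkts xiwn vmkt rqlbw qezaf shf bwqx
Hunk 2: at line 2 remove [vmkt,rqlbw,qezaf] add [nem,uxlc,suhr] -> 8 lines: emu gkts xiwn nem uxlc suhr shf bwqx
Hunk 3: at line 3 remove [uxlc] add [tym] -> 8 lines: emu gkts xiwn nem tym suhr shf bwqx
Hunk 4: at line 4 remove [tym] add [zheni] -> 8 lines: emu gkts xiwn nem zheni suhr shf bwqx
Final line 7: shf

Answer: shf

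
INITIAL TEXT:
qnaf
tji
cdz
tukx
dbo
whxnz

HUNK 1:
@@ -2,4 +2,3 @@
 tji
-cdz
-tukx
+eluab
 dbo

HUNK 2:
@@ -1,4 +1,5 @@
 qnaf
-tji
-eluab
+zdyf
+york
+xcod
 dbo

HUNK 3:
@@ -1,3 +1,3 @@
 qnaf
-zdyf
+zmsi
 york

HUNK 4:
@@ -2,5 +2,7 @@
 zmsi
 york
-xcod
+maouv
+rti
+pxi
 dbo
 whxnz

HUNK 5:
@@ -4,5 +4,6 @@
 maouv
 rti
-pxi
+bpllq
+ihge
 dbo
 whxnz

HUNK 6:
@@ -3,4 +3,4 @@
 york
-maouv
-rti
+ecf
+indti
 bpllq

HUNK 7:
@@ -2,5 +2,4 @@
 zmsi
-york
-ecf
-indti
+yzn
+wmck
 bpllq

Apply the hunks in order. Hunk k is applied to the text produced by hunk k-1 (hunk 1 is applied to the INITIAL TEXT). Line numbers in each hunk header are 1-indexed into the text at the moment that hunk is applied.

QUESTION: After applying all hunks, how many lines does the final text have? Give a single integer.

Answer: 8

Derivation:
Hunk 1: at line 2 remove [cdz,tukx] add [eluab] -> 5 lines: qnaf tji eluab dbo whxnz
Hunk 2: at line 1 remove [tji,eluab] add [zdyf,york,xcod] -> 6 lines: qnaf zdyf york xcod dbo whxnz
Hunk 3: at line 1 remove [zdyf] add [zmsi] -> 6 lines: qnaf zmsi york xcod dbo whxnz
Hunk 4: at line 2 remove [xcod] add [maouv,rti,pxi] -> 8 lines: qnaf zmsi york maouv rti pxi dbo whxnz
Hunk 5: at line 4 remove [pxi] add [bpllq,ihge] -> 9 lines: qnaf zmsi york maouv rti bpllq ihge dbo whxnz
Hunk 6: at line 3 remove [maouv,rti] add [ecf,indti] -> 9 lines: qnaf zmsi york ecf indti bpllq ihge dbo whxnz
Hunk 7: at line 2 remove [york,ecf,indti] add [yzn,wmck] -> 8 lines: qnaf zmsi yzn wmck bpllq ihge dbo whxnz
Final line count: 8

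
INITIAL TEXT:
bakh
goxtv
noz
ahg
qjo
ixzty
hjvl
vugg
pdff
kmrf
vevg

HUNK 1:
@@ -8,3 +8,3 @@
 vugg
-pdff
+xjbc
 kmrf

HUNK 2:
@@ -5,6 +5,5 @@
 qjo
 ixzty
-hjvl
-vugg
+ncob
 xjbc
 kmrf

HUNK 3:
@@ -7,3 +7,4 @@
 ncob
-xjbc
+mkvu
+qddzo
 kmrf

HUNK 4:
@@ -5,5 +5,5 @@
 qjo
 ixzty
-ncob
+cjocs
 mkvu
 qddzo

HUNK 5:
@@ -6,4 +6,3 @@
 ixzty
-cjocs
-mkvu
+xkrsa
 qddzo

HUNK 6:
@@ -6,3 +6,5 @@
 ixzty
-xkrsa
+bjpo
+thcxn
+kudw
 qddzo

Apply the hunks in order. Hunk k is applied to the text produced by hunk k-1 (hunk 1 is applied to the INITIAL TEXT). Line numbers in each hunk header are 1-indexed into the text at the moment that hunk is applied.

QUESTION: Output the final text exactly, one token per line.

Answer: bakh
goxtv
noz
ahg
qjo
ixzty
bjpo
thcxn
kudw
qddzo
kmrf
vevg

Derivation:
Hunk 1: at line 8 remove [pdff] add [xjbc] -> 11 lines: bakh goxtv noz ahg qjo ixzty hjvl vugg xjbc kmrf vevg
Hunk 2: at line 5 remove [hjvl,vugg] add [ncob] -> 10 lines: bakh goxtv noz ahg qjo ixzty ncob xjbc kmrf vevg
Hunk 3: at line 7 remove [xjbc] add [mkvu,qddzo] -> 11 lines: bakh goxtv noz ahg qjo ixzty ncob mkvu qddzo kmrf vevg
Hunk 4: at line 5 remove [ncob] add [cjocs] -> 11 lines: bakh goxtv noz ahg qjo ixzty cjocs mkvu qddzo kmrf vevg
Hunk 5: at line 6 remove [cjocs,mkvu] add [xkrsa] -> 10 lines: bakh goxtv noz ahg qjo ixzty xkrsa qddzo kmrf vevg
Hunk 6: at line 6 remove [xkrsa] add [bjpo,thcxn,kudw] -> 12 lines: bakh goxtv noz ahg qjo ixzty bjpo thcxn kudw qddzo kmrf vevg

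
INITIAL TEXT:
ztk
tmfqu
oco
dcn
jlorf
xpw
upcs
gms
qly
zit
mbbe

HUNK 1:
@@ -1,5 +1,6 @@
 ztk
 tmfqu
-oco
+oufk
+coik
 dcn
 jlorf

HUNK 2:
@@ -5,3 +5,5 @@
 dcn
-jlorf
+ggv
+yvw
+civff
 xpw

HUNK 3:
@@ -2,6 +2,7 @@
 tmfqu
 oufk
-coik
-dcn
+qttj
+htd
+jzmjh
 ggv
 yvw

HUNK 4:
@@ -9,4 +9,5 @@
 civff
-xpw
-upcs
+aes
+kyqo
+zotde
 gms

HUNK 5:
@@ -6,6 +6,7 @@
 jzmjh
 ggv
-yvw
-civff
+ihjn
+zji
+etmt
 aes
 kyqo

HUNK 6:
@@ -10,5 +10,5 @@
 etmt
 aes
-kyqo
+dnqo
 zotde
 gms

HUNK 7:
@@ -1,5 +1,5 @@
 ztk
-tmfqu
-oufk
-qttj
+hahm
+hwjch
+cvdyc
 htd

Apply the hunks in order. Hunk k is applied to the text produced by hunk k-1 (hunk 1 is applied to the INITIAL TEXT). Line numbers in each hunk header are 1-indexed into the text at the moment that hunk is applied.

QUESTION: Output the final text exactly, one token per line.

Answer: ztk
hahm
hwjch
cvdyc
htd
jzmjh
ggv
ihjn
zji
etmt
aes
dnqo
zotde
gms
qly
zit
mbbe

Derivation:
Hunk 1: at line 1 remove [oco] add [oufk,coik] -> 12 lines: ztk tmfqu oufk coik dcn jlorf xpw upcs gms qly zit mbbe
Hunk 2: at line 5 remove [jlorf] add [ggv,yvw,civff] -> 14 lines: ztk tmfqu oufk coik dcn ggv yvw civff xpw upcs gms qly zit mbbe
Hunk 3: at line 2 remove [coik,dcn] add [qttj,htd,jzmjh] -> 15 lines: ztk tmfqu oufk qttj htd jzmjh ggv yvw civff xpw upcs gms qly zit mbbe
Hunk 4: at line 9 remove [xpw,upcs] add [aes,kyqo,zotde] -> 16 lines: ztk tmfqu oufk qttj htd jzmjh ggv yvw civff aes kyqo zotde gms qly zit mbbe
Hunk 5: at line 6 remove [yvw,civff] add [ihjn,zji,etmt] -> 17 lines: ztk tmfqu oufk qttj htd jzmjh ggv ihjn zji etmt aes kyqo zotde gms qly zit mbbe
Hunk 6: at line 10 remove [kyqo] add [dnqo] -> 17 lines: ztk tmfqu oufk qttj htd jzmjh ggv ihjn zji etmt aes dnqo zotde gms qly zit mbbe
Hunk 7: at line 1 remove [tmfqu,oufk,qttj] add [hahm,hwjch,cvdyc] -> 17 lines: ztk hahm hwjch cvdyc htd jzmjh ggv ihjn zji etmt aes dnqo zotde gms qly zit mbbe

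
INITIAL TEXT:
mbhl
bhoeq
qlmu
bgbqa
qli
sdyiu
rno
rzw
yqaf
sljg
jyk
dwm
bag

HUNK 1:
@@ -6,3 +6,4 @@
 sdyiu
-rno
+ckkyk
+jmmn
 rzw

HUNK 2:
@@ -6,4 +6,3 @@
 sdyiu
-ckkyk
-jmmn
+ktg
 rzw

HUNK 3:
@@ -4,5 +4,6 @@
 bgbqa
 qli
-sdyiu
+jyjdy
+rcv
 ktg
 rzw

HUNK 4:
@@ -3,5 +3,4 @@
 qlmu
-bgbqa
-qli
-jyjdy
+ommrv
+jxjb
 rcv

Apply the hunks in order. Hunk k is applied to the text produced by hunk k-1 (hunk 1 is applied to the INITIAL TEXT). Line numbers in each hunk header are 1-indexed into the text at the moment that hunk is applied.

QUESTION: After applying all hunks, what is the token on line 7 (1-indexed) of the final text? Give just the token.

Answer: ktg

Derivation:
Hunk 1: at line 6 remove [rno] add [ckkyk,jmmn] -> 14 lines: mbhl bhoeq qlmu bgbqa qli sdyiu ckkyk jmmn rzw yqaf sljg jyk dwm bag
Hunk 2: at line 6 remove [ckkyk,jmmn] add [ktg] -> 13 lines: mbhl bhoeq qlmu bgbqa qli sdyiu ktg rzw yqaf sljg jyk dwm bag
Hunk 3: at line 4 remove [sdyiu] add [jyjdy,rcv] -> 14 lines: mbhl bhoeq qlmu bgbqa qli jyjdy rcv ktg rzw yqaf sljg jyk dwm bag
Hunk 4: at line 3 remove [bgbqa,qli,jyjdy] add [ommrv,jxjb] -> 13 lines: mbhl bhoeq qlmu ommrv jxjb rcv ktg rzw yqaf sljg jyk dwm bag
Final line 7: ktg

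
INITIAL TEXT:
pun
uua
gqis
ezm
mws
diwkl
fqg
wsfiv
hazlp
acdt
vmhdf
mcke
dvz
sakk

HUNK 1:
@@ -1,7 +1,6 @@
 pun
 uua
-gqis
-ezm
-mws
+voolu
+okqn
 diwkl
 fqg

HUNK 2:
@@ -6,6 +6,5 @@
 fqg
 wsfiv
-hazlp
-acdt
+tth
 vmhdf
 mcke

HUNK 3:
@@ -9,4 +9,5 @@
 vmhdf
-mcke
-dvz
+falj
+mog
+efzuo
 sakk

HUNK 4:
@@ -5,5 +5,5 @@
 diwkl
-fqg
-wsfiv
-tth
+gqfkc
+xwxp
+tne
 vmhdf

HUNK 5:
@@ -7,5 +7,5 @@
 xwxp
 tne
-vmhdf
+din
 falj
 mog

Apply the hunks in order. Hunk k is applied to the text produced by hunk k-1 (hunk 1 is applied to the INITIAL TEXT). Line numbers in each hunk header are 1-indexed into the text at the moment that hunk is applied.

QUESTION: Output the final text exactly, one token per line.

Hunk 1: at line 1 remove [gqis,ezm,mws] add [voolu,okqn] -> 13 lines: pun uua voolu okqn diwkl fqg wsfiv hazlp acdt vmhdf mcke dvz sakk
Hunk 2: at line 6 remove [hazlp,acdt] add [tth] -> 12 lines: pun uua voolu okqn diwkl fqg wsfiv tth vmhdf mcke dvz sakk
Hunk 3: at line 9 remove [mcke,dvz] add [falj,mog,efzuo] -> 13 lines: pun uua voolu okqn diwkl fqg wsfiv tth vmhdf falj mog efzuo sakk
Hunk 4: at line 5 remove [fqg,wsfiv,tth] add [gqfkc,xwxp,tne] -> 13 lines: pun uua voolu okqn diwkl gqfkc xwxp tne vmhdf falj mog efzuo sakk
Hunk 5: at line 7 remove [vmhdf] add [din] -> 13 lines: pun uua voolu okqn diwkl gqfkc xwxp tne din falj mog efzuo sakk

Answer: pun
uua
voolu
okqn
diwkl
gqfkc
xwxp
tne
din
falj
mog
efzuo
sakk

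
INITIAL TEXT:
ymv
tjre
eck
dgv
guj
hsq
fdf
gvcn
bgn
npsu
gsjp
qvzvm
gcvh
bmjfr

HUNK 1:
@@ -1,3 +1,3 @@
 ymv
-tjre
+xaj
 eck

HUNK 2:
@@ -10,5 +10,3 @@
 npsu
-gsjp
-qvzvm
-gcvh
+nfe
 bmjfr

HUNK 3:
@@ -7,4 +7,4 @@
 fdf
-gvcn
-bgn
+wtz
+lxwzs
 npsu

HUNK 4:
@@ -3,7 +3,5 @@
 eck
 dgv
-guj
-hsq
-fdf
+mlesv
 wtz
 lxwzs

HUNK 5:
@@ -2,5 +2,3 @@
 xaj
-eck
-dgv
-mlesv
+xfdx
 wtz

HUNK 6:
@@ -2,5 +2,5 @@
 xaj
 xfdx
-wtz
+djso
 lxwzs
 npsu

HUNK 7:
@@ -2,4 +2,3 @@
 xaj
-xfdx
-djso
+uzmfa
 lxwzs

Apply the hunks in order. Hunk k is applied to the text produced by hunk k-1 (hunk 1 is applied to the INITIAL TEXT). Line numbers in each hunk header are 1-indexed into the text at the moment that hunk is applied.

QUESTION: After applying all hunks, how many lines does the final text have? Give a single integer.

Answer: 7

Derivation:
Hunk 1: at line 1 remove [tjre] add [xaj] -> 14 lines: ymv xaj eck dgv guj hsq fdf gvcn bgn npsu gsjp qvzvm gcvh bmjfr
Hunk 2: at line 10 remove [gsjp,qvzvm,gcvh] add [nfe] -> 12 lines: ymv xaj eck dgv guj hsq fdf gvcn bgn npsu nfe bmjfr
Hunk 3: at line 7 remove [gvcn,bgn] add [wtz,lxwzs] -> 12 lines: ymv xaj eck dgv guj hsq fdf wtz lxwzs npsu nfe bmjfr
Hunk 4: at line 3 remove [guj,hsq,fdf] add [mlesv] -> 10 lines: ymv xaj eck dgv mlesv wtz lxwzs npsu nfe bmjfr
Hunk 5: at line 2 remove [eck,dgv,mlesv] add [xfdx] -> 8 lines: ymv xaj xfdx wtz lxwzs npsu nfe bmjfr
Hunk 6: at line 2 remove [wtz] add [djso] -> 8 lines: ymv xaj xfdx djso lxwzs npsu nfe bmjfr
Hunk 7: at line 2 remove [xfdx,djso] add [uzmfa] -> 7 lines: ymv xaj uzmfa lxwzs npsu nfe bmjfr
Final line count: 7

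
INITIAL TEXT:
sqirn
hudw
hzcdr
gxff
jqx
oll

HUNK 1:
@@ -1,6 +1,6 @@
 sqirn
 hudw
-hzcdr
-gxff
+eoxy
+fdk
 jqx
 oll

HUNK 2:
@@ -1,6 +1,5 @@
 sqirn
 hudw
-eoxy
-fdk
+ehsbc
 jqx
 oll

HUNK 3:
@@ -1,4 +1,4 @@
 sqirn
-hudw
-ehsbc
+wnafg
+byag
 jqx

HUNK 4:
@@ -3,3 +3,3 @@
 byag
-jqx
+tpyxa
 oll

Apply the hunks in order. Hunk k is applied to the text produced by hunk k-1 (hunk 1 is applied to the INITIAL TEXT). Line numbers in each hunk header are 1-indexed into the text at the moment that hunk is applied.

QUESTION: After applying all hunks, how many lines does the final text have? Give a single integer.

Hunk 1: at line 1 remove [hzcdr,gxff] add [eoxy,fdk] -> 6 lines: sqirn hudw eoxy fdk jqx oll
Hunk 2: at line 1 remove [eoxy,fdk] add [ehsbc] -> 5 lines: sqirn hudw ehsbc jqx oll
Hunk 3: at line 1 remove [hudw,ehsbc] add [wnafg,byag] -> 5 lines: sqirn wnafg byag jqx oll
Hunk 4: at line 3 remove [jqx] add [tpyxa] -> 5 lines: sqirn wnafg byag tpyxa oll
Final line count: 5

Answer: 5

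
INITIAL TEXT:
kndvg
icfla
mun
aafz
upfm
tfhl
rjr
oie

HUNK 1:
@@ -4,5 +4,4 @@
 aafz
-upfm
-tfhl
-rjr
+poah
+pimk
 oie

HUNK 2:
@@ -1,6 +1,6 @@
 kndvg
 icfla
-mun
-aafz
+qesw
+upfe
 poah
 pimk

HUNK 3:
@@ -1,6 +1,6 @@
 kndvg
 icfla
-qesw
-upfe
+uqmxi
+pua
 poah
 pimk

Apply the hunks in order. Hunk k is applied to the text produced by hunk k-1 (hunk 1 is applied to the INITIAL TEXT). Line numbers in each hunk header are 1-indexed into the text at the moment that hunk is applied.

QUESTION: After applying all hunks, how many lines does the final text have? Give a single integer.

Answer: 7

Derivation:
Hunk 1: at line 4 remove [upfm,tfhl,rjr] add [poah,pimk] -> 7 lines: kndvg icfla mun aafz poah pimk oie
Hunk 2: at line 1 remove [mun,aafz] add [qesw,upfe] -> 7 lines: kndvg icfla qesw upfe poah pimk oie
Hunk 3: at line 1 remove [qesw,upfe] add [uqmxi,pua] -> 7 lines: kndvg icfla uqmxi pua poah pimk oie
Final line count: 7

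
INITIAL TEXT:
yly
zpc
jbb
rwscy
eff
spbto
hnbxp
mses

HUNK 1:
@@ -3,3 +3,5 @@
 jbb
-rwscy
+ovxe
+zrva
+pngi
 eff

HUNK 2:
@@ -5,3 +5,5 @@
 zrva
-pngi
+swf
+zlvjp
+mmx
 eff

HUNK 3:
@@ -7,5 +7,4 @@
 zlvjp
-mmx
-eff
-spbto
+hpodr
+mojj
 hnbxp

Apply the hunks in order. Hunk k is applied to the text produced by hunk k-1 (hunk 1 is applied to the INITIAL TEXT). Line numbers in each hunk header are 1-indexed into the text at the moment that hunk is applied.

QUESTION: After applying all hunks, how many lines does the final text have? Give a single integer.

Answer: 11

Derivation:
Hunk 1: at line 3 remove [rwscy] add [ovxe,zrva,pngi] -> 10 lines: yly zpc jbb ovxe zrva pngi eff spbto hnbxp mses
Hunk 2: at line 5 remove [pngi] add [swf,zlvjp,mmx] -> 12 lines: yly zpc jbb ovxe zrva swf zlvjp mmx eff spbto hnbxp mses
Hunk 3: at line 7 remove [mmx,eff,spbto] add [hpodr,mojj] -> 11 lines: yly zpc jbb ovxe zrva swf zlvjp hpodr mojj hnbxp mses
Final line count: 11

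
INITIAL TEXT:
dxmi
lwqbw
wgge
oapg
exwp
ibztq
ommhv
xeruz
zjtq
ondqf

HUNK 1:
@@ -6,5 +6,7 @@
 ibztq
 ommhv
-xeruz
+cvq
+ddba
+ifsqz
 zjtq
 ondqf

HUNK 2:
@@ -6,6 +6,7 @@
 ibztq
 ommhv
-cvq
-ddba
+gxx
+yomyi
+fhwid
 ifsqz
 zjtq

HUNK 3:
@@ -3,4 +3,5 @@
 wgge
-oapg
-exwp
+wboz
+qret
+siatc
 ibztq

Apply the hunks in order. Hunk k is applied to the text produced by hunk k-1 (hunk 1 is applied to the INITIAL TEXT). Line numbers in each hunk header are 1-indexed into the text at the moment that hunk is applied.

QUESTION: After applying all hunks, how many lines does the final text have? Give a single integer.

Answer: 14

Derivation:
Hunk 1: at line 6 remove [xeruz] add [cvq,ddba,ifsqz] -> 12 lines: dxmi lwqbw wgge oapg exwp ibztq ommhv cvq ddba ifsqz zjtq ondqf
Hunk 2: at line 6 remove [cvq,ddba] add [gxx,yomyi,fhwid] -> 13 lines: dxmi lwqbw wgge oapg exwp ibztq ommhv gxx yomyi fhwid ifsqz zjtq ondqf
Hunk 3: at line 3 remove [oapg,exwp] add [wboz,qret,siatc] -> 14 lines: dxmi lwqbw wgge wboz qret siatc ibztq ommhv gxx yomyi fhwid ifsqz zjtq ondqf
Final line count: 14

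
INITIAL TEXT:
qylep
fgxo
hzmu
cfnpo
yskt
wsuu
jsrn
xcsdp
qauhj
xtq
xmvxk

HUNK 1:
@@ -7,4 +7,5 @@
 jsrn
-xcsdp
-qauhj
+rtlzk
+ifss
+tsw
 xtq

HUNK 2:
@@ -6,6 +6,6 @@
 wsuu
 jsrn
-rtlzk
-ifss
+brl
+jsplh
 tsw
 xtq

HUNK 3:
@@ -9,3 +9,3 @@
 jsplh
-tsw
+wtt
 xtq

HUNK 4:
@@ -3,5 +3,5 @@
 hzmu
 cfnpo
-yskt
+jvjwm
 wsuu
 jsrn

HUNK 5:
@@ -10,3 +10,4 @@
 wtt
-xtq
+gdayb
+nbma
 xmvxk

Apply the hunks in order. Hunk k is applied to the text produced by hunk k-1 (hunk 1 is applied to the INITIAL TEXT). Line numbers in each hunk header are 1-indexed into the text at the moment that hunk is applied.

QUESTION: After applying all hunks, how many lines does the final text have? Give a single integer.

Hunk 1: at line 7 remove [xcsdp,qauhj] add [rtlzk,ifss,tsw] -> 12 lines: qylep fgxo hzmu cfnpo yskt wsuu jsrn rtlzk ifss tsw xtq xmvxk
Hunk 2: at line 6 remove [rtlzk,ifss] add [brl,jsplh] -> 12 lines: qylep fgxo hzmu cfnpo yskt wsuu jsrn brl jsplh tsw xtq xmvxk
Hunk 3: at line 9 remove [tsw] add [wtt] -> 12 lines: qylep fgxo hzmu cfnpo yskt wsuu jsrn brl jsplh wtt xtq xmvxk
Hunk 4: at line 3 remove [yskt] add [jvjwm] -> 12 lines: qylep fgxo hzmu cfnpo jvjwm wsuu jsrn brl jsplh wtt xtq xmvxk
Hunk 5: at line 10 remove [xtq] add [gdayb,nbma] -> 13 lines: qylep fgxo hzmu cfnpo jvjwm wsuu jsrn brl jsplh wtt gdayb nbma xmvxk
Final line count: 13

Answer: 13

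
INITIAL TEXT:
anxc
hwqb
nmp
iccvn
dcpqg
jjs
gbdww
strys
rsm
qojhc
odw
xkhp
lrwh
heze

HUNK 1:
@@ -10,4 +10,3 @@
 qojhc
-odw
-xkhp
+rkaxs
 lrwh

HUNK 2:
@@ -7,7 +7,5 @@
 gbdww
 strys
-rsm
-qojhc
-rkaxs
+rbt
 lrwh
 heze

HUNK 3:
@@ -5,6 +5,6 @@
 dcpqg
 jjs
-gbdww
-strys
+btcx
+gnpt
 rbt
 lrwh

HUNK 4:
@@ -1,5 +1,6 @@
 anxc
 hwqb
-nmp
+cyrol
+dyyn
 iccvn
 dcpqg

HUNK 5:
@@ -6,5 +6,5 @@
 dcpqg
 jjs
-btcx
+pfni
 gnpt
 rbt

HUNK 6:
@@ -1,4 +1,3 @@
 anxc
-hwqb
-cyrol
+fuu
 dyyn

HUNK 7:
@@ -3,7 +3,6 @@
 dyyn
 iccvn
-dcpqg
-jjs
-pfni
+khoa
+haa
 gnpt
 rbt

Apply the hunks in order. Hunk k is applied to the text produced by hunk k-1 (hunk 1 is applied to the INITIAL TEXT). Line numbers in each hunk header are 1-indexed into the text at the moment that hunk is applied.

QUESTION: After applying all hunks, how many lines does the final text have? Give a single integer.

Answer: 10

Derivation:
Hunk 1: at line 10 remove [odw,xkhp] add [rkaxs] -> 13 lines: anxc hwqb nmp iccvn dcpqg jjs gbdww strys rsm qojhc rkaxs lrwh heze
Hunk 2: at line 7 remove [rsm,qojhc,rkaxs] add [rbt] -> 11 lines: anxc hwqb nmp iccvn dcpqg jjs gbdww strys rbt lrwh heze
Hunk 3: at line 5 remove [gbdww,strys] add [btcx,gnpt] -> 11 lines: anxc hwqb nmp iccvn dcpqg jjs btcx gnpt rbt lrwh heze
Hunk 4: at line 1 remove [nmp] add [cyrol,dyyn] -> 12 lines: anxc hwqb cyrol dyyn iccvn dcpqg jjs btcx gnpt rbt lrwh heze
Hunk 5: at line 6 remove [btcx] add [pfni] -> 12 lines: anxc hwqb cyrol dyyn iccvn dcpqg jjs pfni gnpt rbt lrwh heze
Hunk 6: at line 1 remove [hwqb,cyrol] add [fuu] -> 11 lines: anxc fuu dyyn iccvn dcpqg jjs pfni gnpt rbt lrwh heze
Hunk 7: at line 3 remove [dcpqg,jjs,pfni] add [khoa,haa] -> 10 lines: anxc fuu dyyn iccvn khoa haa gnpt rbt lrwh heze
Final line count: 10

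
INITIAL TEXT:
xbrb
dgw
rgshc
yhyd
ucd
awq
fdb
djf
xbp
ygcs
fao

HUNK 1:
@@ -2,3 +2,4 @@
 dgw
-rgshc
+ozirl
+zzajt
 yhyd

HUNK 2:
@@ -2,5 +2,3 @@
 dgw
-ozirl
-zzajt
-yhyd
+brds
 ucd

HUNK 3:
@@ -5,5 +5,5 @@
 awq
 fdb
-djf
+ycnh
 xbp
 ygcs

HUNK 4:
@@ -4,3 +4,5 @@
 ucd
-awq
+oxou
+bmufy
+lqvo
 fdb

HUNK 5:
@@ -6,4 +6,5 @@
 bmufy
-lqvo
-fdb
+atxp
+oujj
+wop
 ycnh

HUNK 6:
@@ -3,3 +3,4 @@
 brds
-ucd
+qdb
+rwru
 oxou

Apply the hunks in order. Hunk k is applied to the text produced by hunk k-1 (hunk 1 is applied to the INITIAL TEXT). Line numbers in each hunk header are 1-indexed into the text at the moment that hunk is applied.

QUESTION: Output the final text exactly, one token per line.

Hunk 1: at line 2 remove [rgshc] add [ozirl,zzajt] -> 12 lines: xbrb dgw ozirl zzajt yhyd ucd awq fdb djf xbp ygcs fao
Hunk 2: at line 2 remove [ozirl,zzajt,yhyd] add [brds] -> 10 lines: xbrb dgw brds ucd awq fdb djf xbp ygcs fao
Hunk 3: at line 5 remove [djf] add [ycnh] -> 10 lines: xbrb dgw brds ucd awq fdb ycnh xbp ygcs fao
Hunk 4: at line 4 remove [awq] add [oxou,bmufy,lqvo] -> 12 lines: xbrb dgw brds ucd oxou bmufy lqvo fdb ycnh xbp ygcs fao
Hunk 5: at line 6 remove [lqvo,fdb] add [atxp,oujj,wop] -> 13 lines: xbrb dgw brds ucd oxou bmufy atxp oujj wop ycnh xbp ygcs fao
Hunk 6: at line 3 remove [ucd] add [qdb,rwru] -> 14 lines: xbrb dgw brds qdb rwru oxou bmufy atxp oujj wop ycnh xbp ygcs fao

Answer: xbrb
dgw
brds
qdb
rwru
oxou
bmufy
atxp
oujj
wop
ycnh
xbp
ygcs
fao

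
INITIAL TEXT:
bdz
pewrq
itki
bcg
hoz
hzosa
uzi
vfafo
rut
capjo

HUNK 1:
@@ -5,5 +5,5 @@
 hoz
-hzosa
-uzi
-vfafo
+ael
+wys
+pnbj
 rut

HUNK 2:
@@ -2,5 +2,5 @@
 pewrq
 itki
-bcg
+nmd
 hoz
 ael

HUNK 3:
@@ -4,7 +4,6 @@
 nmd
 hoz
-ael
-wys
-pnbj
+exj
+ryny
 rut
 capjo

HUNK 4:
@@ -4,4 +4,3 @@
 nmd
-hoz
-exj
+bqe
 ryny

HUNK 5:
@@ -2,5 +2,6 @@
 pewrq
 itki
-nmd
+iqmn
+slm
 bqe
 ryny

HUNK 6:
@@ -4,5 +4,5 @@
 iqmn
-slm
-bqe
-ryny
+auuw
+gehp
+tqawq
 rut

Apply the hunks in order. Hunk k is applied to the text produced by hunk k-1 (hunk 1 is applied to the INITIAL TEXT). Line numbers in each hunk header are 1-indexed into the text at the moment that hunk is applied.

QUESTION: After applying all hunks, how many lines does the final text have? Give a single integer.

Answer: 9

Derivation:
Hunk 1: at line 5 remove [hzosa,uzi,vfafo] add [ael,wys,pnbj] -> 10 lines: bdz pewrq itki bcg hoz ael wys pnbj rut capjo
Hunk 2: at line 2 remove [bcg] add [nmd] -> 10 lines: bdz pewrq itki nmd hoz ael wys pnbj rut capjo
Hunk 3: at line 4 remove [ael,wys,pnbj] add [exj,ryny] -> 9 lines: bdz pewrq itki nmd hoz exj ryny rut capjo
Hunk 4: at line 4 remove [hoz,exj] add [bqe] -> 8 lines: bdz pewrq itki nmd bqe ryny rut capjo
Hunk 5: at line 2 remove [nmd] add [iqmn,slm] -> 9 lines: bdz pewrq itki iqmn slm bqe ryny rut capjo
Hunk 6: at line 4 remove [slm,bqe,ryny] add [auuw,gehp,tqawq] -> 9 lines: bdz pewrq itki iqmn auuw gehp tqawq rut capjo
Final line count: 9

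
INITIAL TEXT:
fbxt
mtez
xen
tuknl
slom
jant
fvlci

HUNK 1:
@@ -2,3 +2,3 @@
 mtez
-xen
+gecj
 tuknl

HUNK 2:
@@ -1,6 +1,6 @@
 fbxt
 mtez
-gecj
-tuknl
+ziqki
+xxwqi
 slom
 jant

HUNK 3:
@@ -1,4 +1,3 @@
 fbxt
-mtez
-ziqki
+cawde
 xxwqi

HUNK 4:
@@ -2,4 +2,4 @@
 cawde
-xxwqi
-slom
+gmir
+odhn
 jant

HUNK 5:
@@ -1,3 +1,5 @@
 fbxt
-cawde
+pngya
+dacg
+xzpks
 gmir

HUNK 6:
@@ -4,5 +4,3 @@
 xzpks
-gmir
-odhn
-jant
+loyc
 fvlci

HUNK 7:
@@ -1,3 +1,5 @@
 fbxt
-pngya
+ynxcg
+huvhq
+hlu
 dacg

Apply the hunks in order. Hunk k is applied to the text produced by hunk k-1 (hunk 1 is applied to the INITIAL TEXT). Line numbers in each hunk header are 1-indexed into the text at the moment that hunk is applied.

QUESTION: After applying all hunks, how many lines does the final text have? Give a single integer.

Hunk 1: at line 2 remove [xen] add [gecj] -> 7 lines: fbxt mtez gecj tuknl slom jant fvlci
Hunk 2: at line 1 remove [gecj,tuknl] add [ziqki,xxwqi] -> 7 lines: fbxt mtez ziqki xxwqi slom jant fvlci
Hunk 3: at line 1 remove [mtez,ziqki] add [cawde] -> 6 lines: fbxt cawde xxwqi slom jant fvlci
Hunk 4: at line 2 remove [xxwqi,slom] add [gmir,odhn] -> 6 lines: fbxt cawde gmir odhn jant fvlci
Hunk 5: at line 1 remove [cawde] add [pngya,dacg,xzpks] -> 8 lines: fbxt pngya dacg xzpks gmir odhn jant fvlci
Hunk 6: at line 4 remove [gmir,odhn,jant] add [loyc] -> 6 lines: fbxt pngya dacg xzpks loyc fvlci
Hunk 7: at line 1 remove [pngya] add [ynxcg,huvhq,hlu] -> 8 lines: fbxt ynxcg huvhq hlu dacg xzpks loyc fvlci
Final line count: 8

Answer: 8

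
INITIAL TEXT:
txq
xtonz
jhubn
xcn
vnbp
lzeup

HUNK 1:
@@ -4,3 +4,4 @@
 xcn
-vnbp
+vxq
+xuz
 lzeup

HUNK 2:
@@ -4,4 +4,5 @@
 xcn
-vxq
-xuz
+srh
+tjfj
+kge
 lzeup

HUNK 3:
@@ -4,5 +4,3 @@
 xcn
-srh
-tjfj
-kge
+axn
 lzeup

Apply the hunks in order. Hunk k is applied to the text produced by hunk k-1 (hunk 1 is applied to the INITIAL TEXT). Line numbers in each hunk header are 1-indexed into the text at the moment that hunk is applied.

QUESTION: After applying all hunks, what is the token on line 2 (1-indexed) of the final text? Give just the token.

Hunk 1: at line 4 remove [vnbp] add [vxq,xuz] -> 7 lines: txq xtonz jhubn xcn vxq xuz lzeup
Hunk 2: at line 4 remove [vxq,xuz] add [srh,tjfj,kge] -> 8 lines: txq xtonz jhubn xcn srh tjfj kge lzeup
Hunk 3: at line 4 remove [srh,tjfj,kge] add [axn] -> 6 lines: txq xtonz jhubn xcn axn lzeup
Final line 2: xtonz

Answer: xtonz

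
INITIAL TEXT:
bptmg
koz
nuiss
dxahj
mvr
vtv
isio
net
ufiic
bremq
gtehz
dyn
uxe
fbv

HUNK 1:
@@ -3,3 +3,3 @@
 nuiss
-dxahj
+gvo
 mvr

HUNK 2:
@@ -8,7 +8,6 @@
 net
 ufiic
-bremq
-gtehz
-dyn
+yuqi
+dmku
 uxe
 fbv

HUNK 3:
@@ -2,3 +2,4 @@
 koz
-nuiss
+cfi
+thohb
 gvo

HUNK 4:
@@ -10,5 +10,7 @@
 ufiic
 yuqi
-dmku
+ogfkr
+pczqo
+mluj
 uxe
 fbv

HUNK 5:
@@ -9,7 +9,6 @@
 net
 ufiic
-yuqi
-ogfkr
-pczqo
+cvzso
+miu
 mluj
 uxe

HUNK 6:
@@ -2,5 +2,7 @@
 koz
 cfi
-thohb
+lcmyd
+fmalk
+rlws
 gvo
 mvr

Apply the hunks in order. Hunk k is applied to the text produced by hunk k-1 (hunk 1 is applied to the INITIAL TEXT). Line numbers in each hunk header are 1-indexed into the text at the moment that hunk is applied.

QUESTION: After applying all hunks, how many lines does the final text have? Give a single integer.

Hunk 1: at line 3 remove [dxahj] add [gvo] -> 14 lines: bptmg koz nuiss gvo mvr vtv isio net ufiic bremq gtehz dyn uxe fbv
Hunk 2: at line 8 remove [bremq,gtehz,dyn] add [yuqi,dmku] -> 13 lines: bptmg koz nuiss gvo mvr vtv isio net ufiic yuqi dmku uxe fbv
Hunk 3: at line 2 remove [nuiss] add [cfi,thohb] -> 14 lines: bptmg koz cfi thohb gvo mvr vtv isio net ufiic yuqi dmku uxe fbv
Hunk 4: at line 10 remove [dmku] add [ogfkr,pczqo,mluj] -> 16 lines: bptmg koz cfi thohb gvo mvr vtv isio net ufiic yuqi ogfkr pczqo mluj uxe fbv
Hunk 5: at line 9 remove [yuqi,ogfkr,pczqo] add [cvzso,miu] -> 15 lines: bptmg koz cfi thohb gvo mvr vtv isio net ufiic cvzso miu mluj uxe fbv
Hunk 6: at line 2 remove [thohb] add [lcmyd,fmalk,rlws] -> 17 lines: bptmg koz cfi lcmyd fmalk rlws gvo mvr vtv isio net ufiic cvzso miu mluj uxe fbv
Final line count: 17

Answer: 17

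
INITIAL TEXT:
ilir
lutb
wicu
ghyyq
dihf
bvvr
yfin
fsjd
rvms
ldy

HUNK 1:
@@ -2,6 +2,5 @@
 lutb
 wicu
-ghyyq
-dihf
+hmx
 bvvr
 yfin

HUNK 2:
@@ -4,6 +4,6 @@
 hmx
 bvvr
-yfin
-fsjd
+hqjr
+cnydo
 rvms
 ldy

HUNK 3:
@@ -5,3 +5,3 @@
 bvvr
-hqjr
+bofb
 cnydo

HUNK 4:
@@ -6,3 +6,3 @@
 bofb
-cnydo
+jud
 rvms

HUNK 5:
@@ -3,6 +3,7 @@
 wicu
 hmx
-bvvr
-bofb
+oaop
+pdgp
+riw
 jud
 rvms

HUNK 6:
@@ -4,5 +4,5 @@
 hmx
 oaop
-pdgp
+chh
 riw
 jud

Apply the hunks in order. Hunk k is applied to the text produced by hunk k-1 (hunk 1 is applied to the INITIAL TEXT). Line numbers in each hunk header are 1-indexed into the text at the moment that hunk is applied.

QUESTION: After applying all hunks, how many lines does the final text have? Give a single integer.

Hunk 1: at line 2 remove [ghyyq,dihf] add [hmx] -> 9 lines: ilir lutb wicu hmx bvvr yfin fsjd rvms ldy
Hunk 2: at line 4 remove [yfin,fsjd] add [hqjr,cnydo] -> 9 lines: ilir lutb wicu hmx bvvr hqjr cnydo rvms ldy
Hunk 3: at line 5 remove [hqjr] add [bofb] -> 9 lines: ilir lutb wicu hmx bvvr bofb cnydo rvms ldy
Hunk 4: at line 6 remove [cnydo] add [jud] -> 9 lines: ilir lutb wicu hmx bvvr bofb jud rvms ldy
Hunk 5: at line 3 remove [bvvr,bofb] add [oaop,pdgp,riw] -> 10 lines: ilir lutb wicu hmx oaop pdgp riw jud rvms ldy
Hunk 6: at line 4 remove [pdgp] add [chh] -> 10 lines: ilir lutb wicu hmx oaop chh riw jud rvms ldy
Final line count: 10

Answer: 10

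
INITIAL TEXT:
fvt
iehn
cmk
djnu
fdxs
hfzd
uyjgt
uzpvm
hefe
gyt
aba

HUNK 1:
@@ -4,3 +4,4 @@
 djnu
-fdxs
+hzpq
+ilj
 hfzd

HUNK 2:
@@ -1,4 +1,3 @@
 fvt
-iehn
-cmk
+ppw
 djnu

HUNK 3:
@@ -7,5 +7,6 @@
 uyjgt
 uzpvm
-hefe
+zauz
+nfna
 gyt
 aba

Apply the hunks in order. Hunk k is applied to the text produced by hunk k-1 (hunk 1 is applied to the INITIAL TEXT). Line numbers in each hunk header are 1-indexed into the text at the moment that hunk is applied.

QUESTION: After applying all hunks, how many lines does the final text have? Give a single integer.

Hunk 1: at line 4 remove [fdxs] add [hzpq,ilj] -> 12 lines: fvt iehn cmk djnu hzpq ilj hfzd uyjgt uzpvm hefe gyt aba
Hunk 2: at line 1 remove [iehn,cmk] add [ppw] -> 11 lines: fvt ppw djnu hzpq ilj hfzd uyjgt uzpvm hefe gyt aba
Hunk 3: at line 7 remove [hefe] add [zauz,nfna] -> 12 lines: fvt ppw djnu hzpq ilj hfzd uyjgt uzpvm zauz nfna gyt aba
Final line count: 12

Answer: 12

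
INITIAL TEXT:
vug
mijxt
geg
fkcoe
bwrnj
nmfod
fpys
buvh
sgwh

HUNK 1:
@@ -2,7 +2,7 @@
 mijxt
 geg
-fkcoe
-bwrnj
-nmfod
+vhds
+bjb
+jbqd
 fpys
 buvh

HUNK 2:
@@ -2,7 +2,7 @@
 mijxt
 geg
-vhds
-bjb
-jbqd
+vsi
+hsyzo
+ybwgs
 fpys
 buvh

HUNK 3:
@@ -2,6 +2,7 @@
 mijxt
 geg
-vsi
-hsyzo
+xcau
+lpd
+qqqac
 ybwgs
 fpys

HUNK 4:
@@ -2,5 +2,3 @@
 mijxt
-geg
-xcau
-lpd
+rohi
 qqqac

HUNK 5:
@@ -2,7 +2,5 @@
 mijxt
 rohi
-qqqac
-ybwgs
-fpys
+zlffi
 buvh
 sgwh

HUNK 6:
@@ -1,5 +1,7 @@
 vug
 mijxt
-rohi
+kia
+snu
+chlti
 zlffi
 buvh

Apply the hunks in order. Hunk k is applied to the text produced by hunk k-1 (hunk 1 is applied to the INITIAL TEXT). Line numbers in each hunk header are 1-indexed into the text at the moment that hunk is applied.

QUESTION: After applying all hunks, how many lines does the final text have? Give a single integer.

Answer: 8

Derivation:
Hunk 1: at line 2 remove [fkcoe,bwrnj,nmfod] add [vhds,bjb,jbqd] -> 9 lines: vug mijxt geg vhds bjb jbqd fpys buvh sgwh
Hunk 2: at line 2 remove [vhds,bjb,jbqd] add [vsi,hsyzo,ybwgs] -> 9 lines: vug mijxt geg vsi hsyzo ybwgs fpys buvh sgwh
Hunk 3: at line 2 remove [vsi,hsyzo] add [xcau,lpd,qqqac] -> 10 lines: vug mijxt geg xcau lpd qqqac ybwgs fpys buvh sgwh
Hunk 4: at line 2 remove [geg,xcau,lpd] add [rohi] -> 8 lines: vug mijxt rohi qqqac ybwgs fpys buvh sgwh
Hunk 5: at line 2 remove [qqqac,ybwgs,fpys] add [zlffi] -> 6 lines: vug mijxt rohi zlffi buvh sgwh
Hunk 6: at line 1 remove [rohi] add [kia,snu,chlti] -> 8 lines: vug mijxt kia snu chlti zlffi buvh sgwh
Final line count: 8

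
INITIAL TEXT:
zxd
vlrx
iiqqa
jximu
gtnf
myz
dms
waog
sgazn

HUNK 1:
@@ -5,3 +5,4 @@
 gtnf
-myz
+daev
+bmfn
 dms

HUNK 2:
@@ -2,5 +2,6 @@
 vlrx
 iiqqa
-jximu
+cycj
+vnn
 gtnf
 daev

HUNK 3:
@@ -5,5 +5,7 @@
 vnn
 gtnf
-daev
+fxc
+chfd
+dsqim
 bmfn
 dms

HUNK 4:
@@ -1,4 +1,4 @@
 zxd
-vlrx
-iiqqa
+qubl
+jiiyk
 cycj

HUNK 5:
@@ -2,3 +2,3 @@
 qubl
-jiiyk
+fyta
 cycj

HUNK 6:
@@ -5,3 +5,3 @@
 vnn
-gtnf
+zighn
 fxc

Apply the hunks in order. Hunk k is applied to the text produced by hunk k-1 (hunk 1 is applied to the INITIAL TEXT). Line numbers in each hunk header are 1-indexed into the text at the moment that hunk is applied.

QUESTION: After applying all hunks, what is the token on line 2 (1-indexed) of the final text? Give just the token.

Answer: qubl

Derivation:
Hunk 1: at line 5 remove [myz] add [daev,bmfn] -> 10 lines: zxd vlrx iiqqa jximu gtnf daev bmfn dms waog sgazn
Hunk 2: at line 2 remove [jximu] add [cycj,vnn] -> 11 lines: zxd vlrx iiqqa cycj vnn gtnf daev bmfn dms waog sgazn
Hunk 3: at line 5 remove [daev] add [fxc,chfd,dsqim] -> 13 lines: zxd vlrx iiqqa cycj vnn gtnf fxc chfd dsqim bmfn dms waog sgazn
Hunk 4: at line 1 remove [vlrx,iiqqa] add [qubl,jiiyk] -> 13 lines: zxd qubl jiiyk cycj vnn gtnf fxc chfd dsqim bmfn dms waog sgazn
Hunk 5: at line 2 remove [jiiyk] add [fyta] -> 13 lines: zxd qubl fyta cycj vnn gtnf fxc chfd dsqim bmfn dms waog sgazn
Hunk 6: at line 5 remove [gtnf] add [zighn] -> 13 lines: zxd qubl fyta cycj vnn zighn fxc chfd dsqim bmfn dms waog sgazn
Final line 2: qubl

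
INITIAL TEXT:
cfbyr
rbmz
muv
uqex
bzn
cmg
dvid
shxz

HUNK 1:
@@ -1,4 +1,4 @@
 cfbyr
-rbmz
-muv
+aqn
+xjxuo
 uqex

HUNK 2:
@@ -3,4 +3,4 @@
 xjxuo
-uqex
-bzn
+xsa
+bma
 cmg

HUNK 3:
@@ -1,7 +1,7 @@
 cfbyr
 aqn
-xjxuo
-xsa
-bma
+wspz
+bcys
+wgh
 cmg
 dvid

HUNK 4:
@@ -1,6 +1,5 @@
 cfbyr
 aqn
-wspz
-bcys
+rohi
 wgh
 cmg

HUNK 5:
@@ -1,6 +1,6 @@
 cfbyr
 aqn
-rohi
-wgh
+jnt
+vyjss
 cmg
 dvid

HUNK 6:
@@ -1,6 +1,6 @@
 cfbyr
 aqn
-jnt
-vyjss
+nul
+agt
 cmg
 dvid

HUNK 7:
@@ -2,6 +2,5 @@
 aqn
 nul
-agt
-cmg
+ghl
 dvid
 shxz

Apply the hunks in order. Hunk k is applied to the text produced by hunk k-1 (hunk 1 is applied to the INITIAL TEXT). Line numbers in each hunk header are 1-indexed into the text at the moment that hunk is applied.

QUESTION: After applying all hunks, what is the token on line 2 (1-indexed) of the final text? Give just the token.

Hunk 1: at line 1 remove [rbmz,muv] add [aqn,xjxuo] -> 8 lines: cfbyr aqn xjxuo uqex bzn cmg dvid shxz
Hunk 2: at line 3 remove [uqex,bzn] add [xsa,bma] -> 8 lines: cfbyr aqn xjxuo xsa bma cmg dvid shxz
Hunk 3: at line 1 remove [xjxuo,xsa,bma] add [wspz,bcys,wgh] -> 8 lines: cfbyr aqn wspz bcys wgh cmg dvid shxz
Hunk 4: at line 1 remove [wspz,bcys] add [rohi] -> 7 lines: cfbyr aqn rohi wgh cmg dvid shxz
Hunk 5: at line 1 remove [rohi,wgh] add [jnt,vyjss] -> 7 lines: cfbyr aqn jnt vyjss cmg dvid shxz
Hunk 6: at line 1 remove [jnt,vyjss] add [nul,agt] -> 7 lines: cfbyr aqn nul agt cmg dvid shxz
Hunk 7: at line 2 remove [agt,cmg] add [ghl] -> 6 lines: cfbyr aqn nul ghl dvid shxz
Final line 2: aqn

Answer: aqn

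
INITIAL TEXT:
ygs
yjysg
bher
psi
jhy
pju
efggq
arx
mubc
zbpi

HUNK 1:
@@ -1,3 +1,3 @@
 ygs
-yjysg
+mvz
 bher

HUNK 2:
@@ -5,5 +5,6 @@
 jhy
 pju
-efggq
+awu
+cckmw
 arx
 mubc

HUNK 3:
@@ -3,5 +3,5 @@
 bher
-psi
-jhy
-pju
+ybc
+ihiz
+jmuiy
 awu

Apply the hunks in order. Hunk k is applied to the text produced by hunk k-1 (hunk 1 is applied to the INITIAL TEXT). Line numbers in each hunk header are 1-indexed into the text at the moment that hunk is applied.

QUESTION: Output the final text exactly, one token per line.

Hunk 1: at line 1 remove [yjysg] add [mvz] -> 10 lines: ygs mvz bher psi jhy pju efggq arx mubc zbpi
Hunk 2: at line 5 remove [efggq] add [awu,cckmw] -> 11 lines: ygs mvz bher psi jhy pju awu cckmw arx mubc zbpi
Hunk 3: at line 3 remove [psi,jhy,pju] add [ybc,ihiz,jmuiy] -> 11 lines: ygs mvz bher ybc ihiz jmuiy awu cckmw arx mubc zbpi

Answer: ygs
mvz
bher
ybc
ihiz
jmuiy
awu
cckmw
arx
mubc
zbpi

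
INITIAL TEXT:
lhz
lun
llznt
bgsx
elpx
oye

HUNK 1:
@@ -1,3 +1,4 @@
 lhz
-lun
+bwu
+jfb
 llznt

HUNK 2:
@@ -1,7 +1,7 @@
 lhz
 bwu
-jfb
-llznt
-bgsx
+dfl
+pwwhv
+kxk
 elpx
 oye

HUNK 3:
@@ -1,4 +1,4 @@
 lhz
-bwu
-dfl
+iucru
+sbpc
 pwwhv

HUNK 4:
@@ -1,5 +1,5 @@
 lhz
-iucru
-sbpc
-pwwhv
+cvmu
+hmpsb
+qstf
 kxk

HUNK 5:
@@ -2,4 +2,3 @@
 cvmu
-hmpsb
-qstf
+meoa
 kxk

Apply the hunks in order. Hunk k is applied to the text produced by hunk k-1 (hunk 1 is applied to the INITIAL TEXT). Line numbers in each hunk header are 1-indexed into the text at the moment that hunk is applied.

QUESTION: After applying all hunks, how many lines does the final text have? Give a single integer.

Hunk 1: at line 1 remove [lun] add [bwu,jfb] -> 7 lines: lhz bwu jfb llznt bgsx elpx oye
Hunk 2: at line 1 remove [jfb,llznt,bgsx] add [dfl,pwwhv,kxk] -> 7 lines: lhz bwu dfl pwwhv kxk elpx oye
Hunk 3: at line 1 remove [bwu,dfl] add [iucru,sbpc] -> 7 lines: lhz iucru sbpc pwwhv kxk elpx oye
Hunk 4: at line 1 remove [iucru,sbpc,pwwhv] add [cvmu,hmpsb,qstf] -> 7 lines: lhz cvmu hmpsb qstf kxk elpx oye
Hunk 5: at line 2 remove [hmpsb,qstf] add [meoa] -> 6 lines: lhz cvmu meoa kxk elpx oye
Final line count: 6

Answer: 6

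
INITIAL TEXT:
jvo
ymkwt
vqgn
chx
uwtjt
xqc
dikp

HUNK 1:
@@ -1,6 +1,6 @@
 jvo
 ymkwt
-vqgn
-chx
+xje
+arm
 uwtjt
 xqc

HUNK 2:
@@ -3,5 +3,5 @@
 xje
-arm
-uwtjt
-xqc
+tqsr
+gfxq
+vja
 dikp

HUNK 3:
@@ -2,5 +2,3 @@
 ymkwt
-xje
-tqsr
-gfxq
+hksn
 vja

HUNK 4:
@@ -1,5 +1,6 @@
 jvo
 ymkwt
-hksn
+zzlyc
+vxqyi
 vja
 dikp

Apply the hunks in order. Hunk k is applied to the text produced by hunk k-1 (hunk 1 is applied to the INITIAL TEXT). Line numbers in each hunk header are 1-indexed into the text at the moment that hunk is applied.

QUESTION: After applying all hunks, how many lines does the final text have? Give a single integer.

Answer: 6

Derivation:
Hunk 1: at line 1 remove [vqgn,chx] add [xje,arm] -> 7 lines: jvo ymkwt xje arm uwtjt xqc dikp
Hunk 2: at line 3 remove [arm,uwtjt,xqc] add [tqsr,gfxq,vja] -> 7 lines: jvo ymkwt xje tqsr gfxq vja dikp
Hunk 3: at line 2 remove [xje,tqsr,gfxq] add [hksn] -> 5 lines: jvo ymkwt hksn vja dikp
Hunk 4: at line 1 remove [hksn] add [zzlyc,vxqyi] -> 6 lines: jvo ymkwt zzlyc vxqyi vja dikp
Final line count: 6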